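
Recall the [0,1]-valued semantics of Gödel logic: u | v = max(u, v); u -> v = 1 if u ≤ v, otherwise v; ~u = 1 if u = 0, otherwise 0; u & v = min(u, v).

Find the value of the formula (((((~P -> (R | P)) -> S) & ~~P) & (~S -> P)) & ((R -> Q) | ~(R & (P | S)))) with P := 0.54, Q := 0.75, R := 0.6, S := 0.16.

~P: Gödel ¬ of 0.54 = 0 (operand ≠ 0)
(R | P) = max(0.6, 0.54) = 0.6
(~P -> (R | P)): 0 ≤ 0.6, so result = 1
((~P -> (R | P)) -> S): 1 > 0.16, so result = 0.16
~P: Gödel ¬ of 0.54 = 0 (operand ≠ 0)
~~P: Gödel ¬ of 0 = 1 (operand is 0)
(((~P -> (R | P)) -> S) & ~~P) = min(0.16, 1) = 0.16
~S: Gödel ¬ of 0.16 = 0 (operand ≠ 0)
(~S -> P): 0 ≤ 0.54, so result = 1
((((~P -> (R | P)) -> S) & ~~P) & (~S -> P)) = min(0.16, 1) = 0.16
(R -> Q): 0.6 ≤ 0.75, so result = 1
(P | S) = max(0.54, 0.16) = 0.54
(R & (P | S)) = min(0.6, 0.54) = 0.54
~(R & (P | S)): Gödel ¬ of 0.54 = 0 (operand ≠ 0)
((R -> Q) | ~(R & (P | S))) = max(1, 0) = 1
(((((~P -> (R | P)) -> S) & ~~P) & (~S -> P)) & ((R -> Q) | ~(R & (P | S)))) = min(0.16, 1) = 0.16

0.16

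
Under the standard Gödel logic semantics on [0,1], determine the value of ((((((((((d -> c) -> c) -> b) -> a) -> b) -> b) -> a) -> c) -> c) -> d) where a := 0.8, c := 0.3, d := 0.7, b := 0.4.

0.70

(d -> c): 0.7 > 0.3, so result = 0.3
((d -> c) -> c): 0.3 ≤ 0.3, so result = 1
(((d -> c) -> c) -> b): 1 > 0.4, so result = 0.4
((((d -> c) -> c) -> b) -> a): 0.4 ≤ 0.8, so result = 1
(((((d -> c) -> c) -> b) -> a) -> b): 1 > 0.4, so result = 0.4
((((((d -> c) -> c) -> b) -> a) -> b) -> b): 0.4 ≤ 0.4, so result = 1
(((((((d -> c) -> c) -> b) -> a) -> b) -> b) -> a): 1 > 0.8, so result = 0.8
((((((((d -> c) -> c) -> b) -> a) -> b) -> b) -> a) -> c): 0.8 > 0.3, so result = 0.3
(((((((((d -> c) -> c) -> b) -> a) -> b) -> b) -> a) -> c) -> c): 0.3 ≤ 0.3, so result = 1
((((((((((d -> c) -> c) -> b) -> a) -> b) -> b) -> a) -> c) -> c) -> d): 1 > 0.7, so result = 0.7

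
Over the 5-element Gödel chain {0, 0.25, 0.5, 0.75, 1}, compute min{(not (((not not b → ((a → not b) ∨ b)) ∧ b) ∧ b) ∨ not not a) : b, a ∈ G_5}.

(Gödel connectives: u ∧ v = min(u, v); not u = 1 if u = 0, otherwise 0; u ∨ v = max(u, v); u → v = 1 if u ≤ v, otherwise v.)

The minimum is attained at b = 0.25, a = 0:
  not b: Gödel ¬ of 0.25 = 0 (operand ≠ 0)
  not not b: Gödel ¬ of 0 = 1 (operand is 0)
  not b: Gödel ¬ of 0.25 = 0 (operand ≠ 0)
  (a → not b): 0 ≤ 0, so result = 1
  ((a → not b) ∨ b) = max(1, 0.25) = 1
  (not not b → ((a → not b) ∨ b)): 1 ≤ 1, so result = 1
  ((not not b → ((a → not b) ∨ b)) ∧ b) = min(1, 0.25) = 0.25
  (((not not b → ((a → not b) ∨ b)) ∧ b) ∧ b) = min(0.25, 0.25) = 0.25
  not (((not not b → ((a → not b) ∨ b)) ∧ b) ∧ b): Gödel ¬ of 0.25 = 0 (operand ≠ 0)
  not a: Gödel ¬ of 0 = 1 (operand is 0)
  not not a: Gödel ¬ of 1 = 0 (operand ≠ 0)
  (not (((not not b → ((a → not b) ∨ b)) ∧ b) ∧ b) ∨ not not a) = max(0, 0) = 0
Checking all 25 assignments confirms none give a value below 0.00.

0.00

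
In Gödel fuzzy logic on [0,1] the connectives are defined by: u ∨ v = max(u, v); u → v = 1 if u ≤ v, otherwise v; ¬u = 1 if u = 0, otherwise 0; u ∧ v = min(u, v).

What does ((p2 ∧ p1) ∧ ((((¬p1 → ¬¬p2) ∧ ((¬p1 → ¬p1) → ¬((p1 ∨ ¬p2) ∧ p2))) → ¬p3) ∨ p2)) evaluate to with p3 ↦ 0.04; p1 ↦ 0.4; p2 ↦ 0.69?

0.40

(p2 ∧ p1) = min(0.69, 0.4) = 0.4
¬p1: Gödel ¬ of 0.4 = 0 (operand ≠ 0)
¬p2: Gödel ¬ of 0.69 = 0 (operand ≠ 0)
¬¬p2: Gödel ¬ of 0 = 1 (operand is 0)
(¬p1 → ¬¬p2): 0 ≤ 1, so result = 1
¬p1: Gödel ¬ of 0.4 = 0 (operand ≠ 0)
¬p1: Gödel ¬ of 0.4 = 0 (operand ≠ 0)
(¬p1 → ¬p1): 0 ≤ 0, so result = 1
¬p2: Gödel ¬ of 0.69 = 0 (operand ≠ 0)
(p1 ∨ ¬p2) = max(0.4, 0) = 0.4
((p1 ∨ ¬p2) ∧ p2) = min(0.4, 0.69) = 0.4
¬((p1 ∨ ¬p2) ∧ p2): Gödel ¬ of 0.4 = 0 (operand ≠ 0)
((¬p1 → ¬p1) → ¬((p1 ∨ ¬p2) ∧ p2)): 1 > 0, so result = 0
((¬p1 → ¬¬p2) ∧ ((¬p1 → ¬p1) → ¬((p1 ∨ ¬p2) ∧ p2))) = min(1, 0) = 0
¬p3: Gödel ¬ of 0.04 = 0 (operand ≠ 0)
(((¬p1 → ¬¬p2) ∧ ((¬p1 → ¬p1) → ¬((p1 ∨ ¬p2) ∧ p2))) → ¬p3): 0 ≤ 0, so result = 1
((((¬p1 → ¬¬p2) ∧ ((¬p1 → ¬p1) → ¬((p1 ∨ ¬p2) ∧ p2))) → ¬p3) ∨ p2) = max(1, 0.69) = 1
((p2 ∧ p1) ∧ ((((¬p1 → ¬¬p2) ∧ ((¬p1 → ¬p1) → ¬((p1 ∨ ¬p2) ∧ p2))) → ¬p3) ∨ p2)) = min(0.4, 1) = 0.4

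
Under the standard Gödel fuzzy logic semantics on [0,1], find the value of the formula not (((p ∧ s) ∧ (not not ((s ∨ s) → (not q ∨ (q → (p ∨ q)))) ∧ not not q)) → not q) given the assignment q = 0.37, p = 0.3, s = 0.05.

1.00

(p ∧ s) = min(0.3, 0.05) = 0.05
(s ∨ s) = max(0.05, 0.05) = 0.05
not q: Gödel ¬ of 0.37 = 0 (operand ≠ 0)
(p ∨ q) = max(0.3, 0.37) = 0.37
(q → (p ∨ q)): 0.37 ≤ 0.37, so result = 1
(not q ∨ (q → (p ∨ q))) = max(0, 1) = 1
((s ∨ s) → (not q ∨ (q → (p ∨ q)))): 0.05 ≤ 1, so result = 1
not ((s ∨ s) → (not q ∨ (q → (p ∨ q)))): Gödel ¬ of 1 = 0 (operand ≠ 0)
not not ((s ∨ s) → (not q ∨ (q → (p ∨ q)))): Gödel ¬ of 0 = 1 (operand is 0)
not q: Gödel ¬ of 0.37 = 0 (operand ≠ 0)
not not q: Gödel ¬ of 0 = 1 (operand is 0)
(not not ((s ∨ s) → (not q ∨ (q → (p ∨ q)))) ∧ not not q) = min(1, 1) = 1
((p ∧ s) ∧ (not not ((s ∨ s) → (not q ∨ (q → (p ∨ q)))) ∧ not not q)) = min(0.05, 1) = 0.05
not q: Gödel ¬ of 0.37 = 0 (operand ≠ 0)
(((p ∧ s) ∧ (not not ((s ∨ s) → (not q ∨ (q → (p ∨ q)))) ∧ not not q)) → not q): 0.05 > 0, so result = 0
not (((p ∧ s) ∧ (not not ((s ∨ s) → (not q ∨ (q → (p ∨ q)))) ∧ not not q)) → not q): Gödel ¬ of 0 = 1 (operand is 0)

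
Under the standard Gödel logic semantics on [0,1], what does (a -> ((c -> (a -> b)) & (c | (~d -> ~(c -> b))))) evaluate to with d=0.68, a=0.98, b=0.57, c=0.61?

0.57

(a -> b): 0.98 > 0.57, so result = 0.57
(c -> (a -> b)): 0.61 > 0.57, so result = 0.57
~d: Gödel ¬ of 0.68 = 0 (operand ≠ 0)
(c -> b): 0.61 > 0.57, so result = 0.57
~(c -> b): Gödel ¬ of 0.57 = 0 (operand ≠ 0)
(~d -> ~(c -> b)): 0 ≤ 0, so result = 1
(c | (~d -> ~(c -> b))) = max(0.61, 1) = 1
((c -> (a -> b)) & (c | (~d -> ~(c -> b)))) = min(0.57, 1) = 0.57
(a -> ((c -> (a -> b)) & (c | (~d -> ~(c -> b))))): 0.98 > 0.57, so result = 0.57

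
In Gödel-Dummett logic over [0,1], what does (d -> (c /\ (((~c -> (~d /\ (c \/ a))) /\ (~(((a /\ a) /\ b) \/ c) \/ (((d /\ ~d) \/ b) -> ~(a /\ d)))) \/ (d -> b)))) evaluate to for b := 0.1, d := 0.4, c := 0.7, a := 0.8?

0.10

~c: Gödel ¬ of 0.7 = 0 (operand ≠ 0)
~d: Gödel ¬ of 0.4 = 0 (operand ≠ 0)
(c \/ a) = max(0.7, 0.8) = 0.8
(~d /\ (c \/ a)) = min(0, 0.8) = 0
(~c -> (~d /\ (c \/ a))): 0 ≤ 0, so result = 1
(a /\ a) = min(0.8, 0.8) = 0.8
((a /\ a) /\ b) = min(0.8, 0.1) = 0.1
(((a /\ a) /\ b) \/ c) = max(0.1, 0.7) = 0.7
~(((a /\ a) /\ b) \/ c): Gödel ¬ of 0.7 = 0 (operand ≠ 0)
~d: Gödel ¬ of 0.4 = 0 (operand ≠ 0)
(d /\ ~d) = min(0.4, 0) = 0
((d /\ ~d) \/ b) = max(0, 0.1) = 0.1
(a /\ d) = min(0.8, 0.4) = 0.4
~(a /\ d): Gödel ¬ of 0.4 = 0 (operand ≠ 0)
(((d /\ ~d) \/ b) -> ~(a /\ d)): 0.1 > 0, so result = 0
(~(((a /\ a) /\ b) \/ c) \/ (((d /\ ~d) \/ b) -> ~(a /\ d))) = max(0, 0) = 0
((~c -> (~d /\ (c \/ a))) /\ (~(((a /\ a) /\ b) \/ c) \/ (((d /\ ~d) \/ b) -> ~(a /\ d)))) = min(1, 0) = 0
(d -> b): 0.4 > 0.1, so result = 0.1
(((~c -> (~d /\ (c \/ a))) /\ (~(((a /\ a) /\ b) \/ c) \/ (((d /\ ~d) \/ b) -> ~(a /\ d)))) \/ (d -> b)) = max(0, 0.1) = 0.1
(c /\ (((~c -> (~d /\ (c \/ a))) /\ (~(((a /\ a) /\ b) \/ c) \/ (((d /\ ~d) \/ b) -> ~(a /\ d)))) \/ (d -> b))) = min(0.7, 0.1) = 0.1
(d -> (c /\ (((~c -> (~d /\ (c \/ a))) /\ (~(((a /\ a) /\ b) \/ c) \/ (((d /\ ~d) \/ b) -> ~(a /\ d)))) \/ (d -> b)))): 0.4 > 0.1, so result = 0.1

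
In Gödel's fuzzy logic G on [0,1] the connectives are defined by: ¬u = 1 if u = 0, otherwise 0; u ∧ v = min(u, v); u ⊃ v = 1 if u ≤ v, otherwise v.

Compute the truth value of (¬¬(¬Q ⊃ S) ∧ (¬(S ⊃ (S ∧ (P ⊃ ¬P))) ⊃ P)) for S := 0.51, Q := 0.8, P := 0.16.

0.16

¬Q: Gödel ¬ of 0.8 = 0 (operand ≠ 0)
(¬Q ⊃ S): 0 ≤ 0.51, so result = 1
¬(¬Q ⊃ S): Gödel ¬ of 1 = 0 (operand ≠ 0)
¬¬(¬Q ⊃ S): Gödel ¬ of 0 = 1 (operand is 0)
¬P: Gödel ¬ of 0.16 = 0 (operand ≠ 0)
(P ⊃ ¬P): 0.16 > 0, so result = 0
(S ∧ (P ⊃ ¬P)) = min(0.51, 0) = 0
(S ⊃ (S ∧ (P ⊃ ¬P))): 0.51 > 0, so result = 0
¬(S ⊃ (S ∧ (P ⊃ ¬P))): Gödel ¬ of 0 = 1 (operand is 0)
(¬(S ⊃ (S ∧ (P ⊃ ¬P))) ⊃ P): 1 > 0.16, so result = 0.16
(¬¬(¬Q ⊃ S) ∧ (¬(S ⊃ (S ∧ (P ⊃ ¬P))) ⊃ P)) = min(1, 0.16) = 0.16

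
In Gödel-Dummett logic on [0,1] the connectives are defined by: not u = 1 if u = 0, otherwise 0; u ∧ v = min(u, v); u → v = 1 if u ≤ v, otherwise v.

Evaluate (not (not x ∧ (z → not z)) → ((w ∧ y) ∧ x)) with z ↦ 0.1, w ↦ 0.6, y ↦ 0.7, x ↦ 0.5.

not x: Gödel ¬ of 0.5 = 0 (operand ≠ 0)
not z: Gödel ¬ of 0.1 = 0 (operand ≠ 0)
(z → not z): 0.1 > 0, so result = 0
(not x ∧ (z → not z)) = min(0, 0) = 0
not (not x ∧ (z → not z)): Gödel ¬ of 0 = 1 (operand is 0)
(w ∧ y) = min(0.6, 0.7) = 0.6
((w ∧ y) ∧ x) = min(0.6, 0.5) = 0.5
(not (not x ∧ (z → not z)) → ((w ∧ y) ∧ x)): 1 > 0.5, so result = 0.5

0.50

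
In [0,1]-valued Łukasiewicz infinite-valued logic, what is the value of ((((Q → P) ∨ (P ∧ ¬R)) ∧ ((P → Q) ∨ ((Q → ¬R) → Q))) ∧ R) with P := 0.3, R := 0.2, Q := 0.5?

(Q → P): min(1, 1 − 0.5 + 0.3) = 0.8
¬R: Łukasiewicz ¬ gives 1 − 0.2 = 0.8
(P ∧ ¬R) = min(0.3, 0.8) = 0.3
((Q → P) ∨ (P ∧ ¬R)) = max(0.8, 0.3) = 0.8
(P → Q): min(1, 1 − 0.3 + 0.5) = 1
¬R: Łukasiewicz ¬ gives 1 − 0.2 = 0.8
(Q → ¬R): min(1, 1 − 0.5 + 0.8) = 1
((Q → ¬R) → Q): min(1, 1 − 1 + 0.5) = 0.5
((P → Q) ∨ ((Q → ¬R) → Q)) = max(1, 0.5) = 1
(((Q → P) ∨ (P ∧ ¬R)) ∧ ((P → Q) ∨ ((Q → ¬R) → Q))) = min(0.8, 1) = 0.8
((((Q → P) ∨ (P ∧ ¬R)) ∧ ((P → Q) ∨ ((Q → ¬R) → Q))) ∧ R) = min(0.8, 0.2) = 0.2

0.20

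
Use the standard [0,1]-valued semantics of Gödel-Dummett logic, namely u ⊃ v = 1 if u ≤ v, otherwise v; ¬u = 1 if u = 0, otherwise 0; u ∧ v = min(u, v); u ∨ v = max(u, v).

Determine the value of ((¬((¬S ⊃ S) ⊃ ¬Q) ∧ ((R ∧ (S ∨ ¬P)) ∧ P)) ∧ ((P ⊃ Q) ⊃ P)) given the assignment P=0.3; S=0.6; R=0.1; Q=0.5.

0.10

¬S: Gödel ¬ of 0.6 = 0 (operand ≠ 0)
(¬S ⊃ S): 0 ≤ 0.6, so result = 1
¬Q: Gödel ¬ of 0.5 = 0 (operand ≠ 0)
((¬S ⊃ S) ⊃ ¬Q): 1 > 0, so result = 0
¬((¬S ⊃ S) ⊃ ¬Q): Gödel ¬ of 0 = 1 (operand is 0)
¬P: Gödel ¬ of 0.3 = 0 (operand ≠ 0)
(S ∨ ¬P) = max(0.6, 0) = 0.6
(R ∧ (S ∨ ¬P)) = min(0.1, 0.6) = 0.1
((R ∧ (S ∨ ¬P)) ∧ P) = min(0.1, 0.3) = 0.1
(¬((¬S ⊃ S) ⊃ ¬Q) ∧ ((R ∧ (S ∨ ¬P)) ∧ P)) = min(1, 0.1) = 0.1
(P ⊃ Q): 0.3 ≤ 0.5, so result = 1
((P ⊃ Q) ⊃ P): 1 > 0.3, so result = 0.3
((¬((¬S ⊃ S) ⊃ ¬Q) ∧ ((R ∧ (S ∨ ¬P)) ∧ P)) ∧ ((P ⊃ Q) ⊃ P)) = min(0.1, 0.3) = 0.1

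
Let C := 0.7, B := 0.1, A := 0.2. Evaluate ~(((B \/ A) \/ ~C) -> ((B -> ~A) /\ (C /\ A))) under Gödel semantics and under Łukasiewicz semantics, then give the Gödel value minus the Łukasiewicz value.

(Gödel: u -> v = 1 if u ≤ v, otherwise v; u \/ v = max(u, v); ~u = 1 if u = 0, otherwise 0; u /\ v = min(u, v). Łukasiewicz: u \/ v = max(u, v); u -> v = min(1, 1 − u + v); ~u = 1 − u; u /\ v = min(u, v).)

Gödel evaluation:
  (B \/ A) = max(0.1, 0.2) = 0.2
  ~C: Gödel ¬ of 0.7 = 0 (operand ≠ 0)
  ((B \/ A) \/ ~C) = max(0.2, 0) = 0.2
  ~A: Gödel ¬ of 0.2 = 0 (operand ≠ 0)
  (B -> ~A): 0.1 > 0, so result = 0
  (C /\ A) = min(0.7, 0.2) = 0.2
  ((B -> ~A) /\ (C /\ A)) = min(0, 0.2) = 0
  (((B \/ A) \/ ~C) -> ((B -> ~A) /\ (C /\ A))): 0.2 > 0, so result = 0
  ~(((B \/ A) \/ ~C) -> ((B -> ~A) /\ (C /\ A))): Gödel ¬ of 0 = 1 (operand is 0)
  Gödel value = 1
Łukasiewicz evaluation:
  (B \/ A) = max(0.1, 0.2) = 0.2
  ~C: Łukasiewicz ¬ gives 1 − 0.7 = 0.3
  ((B \/ A) \/ ~C) = max(0.2, 0.3) = 0.3
  ~A: Łukasiewicz ¬ gives 1 − 0.2 = 0.8
  (B -> ~A): min(1, 1 − 0.1 + 0.8) = 1
  (C /\ A) = min(0.7, 0.2) = 0.2
  ((B -> ~A) /\ (C /\ A)) = min(1, 0.2) = 0.2
  (((B \/ A) \/ ~C) -> ((B -> ~A) /\ (C /\ A))): min(1, 1 − 0.3 + 0.2) = 0.9
  ~(((B \/ A) \/ ~C) -> ((B -> ~A) /\ (C /\ A))): Łukasiewicz ¬ gives 1 − 0.9 = 0.1
  Łukasiewicz value = 0.1
Difference: 1 − 0.1 = 0.90

0.90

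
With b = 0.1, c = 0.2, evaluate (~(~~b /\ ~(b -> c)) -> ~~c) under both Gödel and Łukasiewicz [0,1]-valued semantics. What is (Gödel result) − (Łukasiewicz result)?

Gödel evaluation:
  ~b: Gödel ¬ of 0.1 = 0 (operand ≠ 0)
  ~~b: Gödel ¬ of 0 = 1 (operand is 0)
  (b -> c): 0.1 ≤ 0.2, so result = 1
  ~(b -> c): Gödel ¬ of 1 = 0 (operand ≠ 0)
  (~~b /\ ~(b -> c)) = min(1, 0) = 0
  ~(~~b /\ ~(b -> c)): Gödel ¬ of 0 = 1 (operand is 0)
  ~c: Gödel ¬ of 0.2 = 0 (operand ≠ 0)
  ~~c: Gödel ¬ of 0 = 1 (operand is 0)
  (~(~~b /\ ~(b -> c)) -> ~~c): 1 ≤ 1, so result = 1
  Gödel value = 1
Łukasiewicz evaluation:
  ~b: Łukasiewicz ¬ gives 1 − 0.1 = 0.9
  ~~b: Łukasiewicz ¬ gives 1 − 0.9 = 0.1
  (b -> c): min(1, 1 − 0.1 + 0.2) = 1
  ~(b -> c): Łukasiewicz ¬ gives 1 − 1 = 0
  (~~b /\ ~(b -> c)) = min(0.1, 0) = 0
  ~(~~b /\ ~(b -> c)): Łukasiewicz ¬ gives 1 − 0 = 1
  ~c: Łukasiewicz ¬ gives 1 − 0.2 = 0.8
  ~~c: Łukasiewicz ¬ gives 1 − 0.8 = 0.2
  (~(~~b /\ ~(b -> c)) -> ~~c): min(1, 1 − 1 + 0.2) = 0.2
  Łukasiewicz value = 0.2
Difference: 1 − 0.2 = 0.80

0.80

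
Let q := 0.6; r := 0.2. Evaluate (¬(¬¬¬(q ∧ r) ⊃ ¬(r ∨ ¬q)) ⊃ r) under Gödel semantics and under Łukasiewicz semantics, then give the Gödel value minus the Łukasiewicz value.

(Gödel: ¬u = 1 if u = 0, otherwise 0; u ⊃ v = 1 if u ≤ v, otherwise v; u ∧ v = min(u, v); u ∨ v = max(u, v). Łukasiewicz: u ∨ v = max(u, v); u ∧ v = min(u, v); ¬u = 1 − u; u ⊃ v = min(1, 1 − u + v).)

0.00

Gödel evaluation:
  (q ∧ r) = min(0.6, 0.2) = 0.2
  ¬(q ∧ r): Gödel ¬ of 0.2 = 0 (operand ≠ 0)
  ¬¬(q ∧ r): Gödel ¬ of 0 = 1 (operand is 0)
  ¬¬¬(q ∧ r): Gödel ¬ of 1 = 0 (operand ≠ 0)
  ¬q: Gödel ¬ of 0.6 = 0 (operand ≠ 0)
  (r ∨ ¬q) = max(0.2, 0) = 0.2
  ¬(r ∨ ¬q): Gödel ¬ of 0.2 = 0 (operand ≠ 0)
  (¬¬¬(q ∧ r) ⊃ ¬(r ∨ ¬q)): 0 ≤ 0, so result = 1
  ¬(¬¬¬(q ∧ r) ⊃ ¬(r ∨ ¬q)): Gödel ¬ of 1 = 0 (operand ≠ 0)
  (¬(¬¬¬(q ∧ r) ⊃ ¬(r ∨ ¬q)) ⊃ r): 0 ≤ 0.2, so result = 1
  Gödel value = 1
Łukasiewicz evaluation:
  (q ∧ r) = min(0.6, 0.2) = 0.2
  ¬(q ∧ r): Łukasiewicz ¬ gives 1 − 0.2 = 0.8
  ¬¬(q ∧ r): Łukasiewicz ¬ gives 1 − 0.8 = 0.2
  ¬¬¬(q ∧ r): Łukasiewicz ¬ gives 1 − 0.2 = 0.8
  ¬q: Łukasiewicz ¬ gives 1 − 0.6 = 0.4
  (r ∨ ¬q) = max(0.2, 0.4) = 0.4
  ¬(r ∨ ¬q): Łukasiewicz ¬ gives 1 − 0.4 = 0.6
  (¬¬¬(q ∧ r) ⊃ ¬(r ∨ ¬q)): min(1, 1 − 0.8 + 0.6) = 0.8
  ¬(¬¬¬(q ∧ r) ⊃ ¬(r ∨ ¬q)): Łukasiewicz ¬ gives 1 − 0.8 = 0.2
  (¬(¬¬¬(q ∧ r) ⊃ ¬(r ∨ ¬q)) ⊃ r): min(1, 1 − 0.2 + 0.2) = 1
  Łukasiewicz value = 1
Difference: 1 − 1 = 0.00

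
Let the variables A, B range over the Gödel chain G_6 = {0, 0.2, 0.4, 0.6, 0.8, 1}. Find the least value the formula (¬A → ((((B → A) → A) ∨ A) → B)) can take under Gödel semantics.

0.20

The minimum is attained at A = 0, B = 0.2:
  ¬A: Gödel ¬ of 0 = 1 (operand is 0)
  (B → A): 0.2 > 0, so result = 0
  ((B → A) → A): 0 ≤ 0, so result = 1
  (((B → A) → A) ∨ A) = max(1, 0) = 1
  ((((B → A) → A) ∨ A) → B): 1 > 0.2, so result = 0.2
  (¬A → ((((B → A) → A) ∨ A) → B)): 1 > 0.2, so result = 0.2
Checking all 36 assignments confirms none give a value below 0.20.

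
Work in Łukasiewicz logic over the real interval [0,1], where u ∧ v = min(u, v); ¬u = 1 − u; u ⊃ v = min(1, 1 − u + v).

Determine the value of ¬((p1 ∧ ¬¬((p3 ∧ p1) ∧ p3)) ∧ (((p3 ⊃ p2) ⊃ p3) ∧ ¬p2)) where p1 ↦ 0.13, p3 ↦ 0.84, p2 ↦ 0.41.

0.87

(p3 ∧ p1) = min(0.84, 0.13) = 0.13
((p3 ∧ p1) ∧ p3) = min(0.13, 0.84) = 0.13
¬((p3 ∧ p1) ∧ p3): Łukasiewicz ¬ gives 1 − 0.13 = 0.87
¬¬((p3 ∧ p1) ∧ p3): Łukasiewicz ¬ gives 1 − 0.87 = 0.13
(p1 ∧ ¬¬((p3 ∧ p1) ∧ p3)) = min(0.13, 0.13) = 0.13
(p3 ⊃ p2): min(1, 1 − 0.84 + 0.41) = 0.57
((p3 ⊃ p2) ⊃ p3): min(1, 1 − 0.57 + 0.84) = 1
¬p2: Łukasiewicz ¬ gives 1 − 0.41 = 0.59
(((p3 ⊃ p2) ⊃ p3) ∧ ¬p2) = min(1, 0.59) = 0.59
((p1 ∧ ¬¬((p3 ∧ p1) ∧ p3)) ∧ (((p3 ⊃ p2) ⊃ p3) ∧ ¬p2)) = min(0.13, 0.59) = 0.13
¬((p1 ∧ ¬¬((p3 ∧ p1) ∧ p3)) ∧ (((p3 ⊃ p2) ⊃ p3) ∧ ¬p2)): Łukasiewicz ¬ gives 1 − 0.13 = 0.87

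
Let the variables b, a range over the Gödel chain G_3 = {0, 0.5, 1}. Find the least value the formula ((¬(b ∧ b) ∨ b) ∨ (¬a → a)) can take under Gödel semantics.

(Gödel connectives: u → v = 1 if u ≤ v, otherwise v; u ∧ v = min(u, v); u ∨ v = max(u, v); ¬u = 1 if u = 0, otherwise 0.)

0.50

The minimum is attained at b = 0.5, a = 0:
  (b ∧ b) = min(0.5, 0.5) = 0.5
  ¬(b ∧ b): Gödel ¬ of 0.5 = 0 (operand ≠ 0)
  (¬(b ∧ b) ∨ b) = max(0, 0.5) = 0.5
  ¬a: Gödel ¬ of 0 = 1 (operand is 0)
  (¬a → a): 1 > 0, so result = 0
  ((¬(b ∧ b) ∨ b) ∨ (¬a → a)) = max(0.5, 0) = 0.5
Checking all 9 assignments confirms none give a value below 0.50.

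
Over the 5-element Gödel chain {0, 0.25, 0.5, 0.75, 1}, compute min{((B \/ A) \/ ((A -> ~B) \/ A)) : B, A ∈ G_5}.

0.25

The minimum is attained at B = 0.25, A = 0.25:
  (B \/ A) = max(0.25, 0.25) = 0.25
  ~B: Gödel ¬ of 0.25 = 0 (operand ≠ 0)
  (A -> ~B): 0.25 > 0, so result = 0
  ((A -> ~B) \/ A) = max(0, 0.25) = 0.25
  ((B \/ A) \/ ((A -> ~B) \/ A)) = max(0.25, 0.25) = 0.25
Checking all 25 assignments confirms none give a value below 0.25.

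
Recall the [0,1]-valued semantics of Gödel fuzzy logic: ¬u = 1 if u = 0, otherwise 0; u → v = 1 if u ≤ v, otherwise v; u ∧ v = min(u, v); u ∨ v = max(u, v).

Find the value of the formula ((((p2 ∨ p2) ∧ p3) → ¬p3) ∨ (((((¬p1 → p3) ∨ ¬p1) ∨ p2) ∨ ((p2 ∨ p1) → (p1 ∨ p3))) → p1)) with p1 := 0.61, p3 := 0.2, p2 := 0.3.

0.61

(p2 ∨ p2) = max(0.3, 0.3) = 0.3
((p2 ∨ p2) ∧ p3) = min(0.3, 0.2) = 0.2
¬p3: Gödel ¬ of 0.2 = 0 (operand ≠ 0)
(((p2 ∨ p2) ∧ p3) → ¬p3): 0.2 > 0, so result = 0
¬p1: Gödel ¬ of 0.61 = 0 (operand ≠ 0)
(¬p1 → p3): 0 ≤ 0.2, so result = 1
¬p1: Gödel ¬ of 0.61 = 0 (operand ≠ 0)
((¬p1 → p3) ∨ ¬p1) = max(1, 0) = 1
(((¬p1 → p3) ∨ ¬p1) ∨ p2) = max(1, 0.3) = 1
(p2 ∨ p1) = max(0.3, 0.61) = 0.61
(p1 ∨ p3) = max(0.61, 0.2) = 0.61
((p2 ∨ p1) → (p1 ∨ p3)): 0.61 ≤ 0.61, so result = 1
((((¬p1 → p3) ∨ ¬p1) ∨ p2) ∨ ((p2 ∨ p1) → (p1 ∨ p3))) = max(1, 1) = 1
(((((¬p1 → p3) ∨ ¬p1) ∨ p2) ∨ ((p2 ∨ p1) → (p1 ∨ p3))) → p1): 1 > 0.61, so result = 0.61
((((p2 ∨ p2) ∧ p3) → ¬p3) ∨ (((((¬p1 → p3) ∨ ¬p1) ∨ p2) ∨ ((p2 ∨ p1) → (p1 ∨ p3))) → p1)) = max(0, 0.61) = 0.61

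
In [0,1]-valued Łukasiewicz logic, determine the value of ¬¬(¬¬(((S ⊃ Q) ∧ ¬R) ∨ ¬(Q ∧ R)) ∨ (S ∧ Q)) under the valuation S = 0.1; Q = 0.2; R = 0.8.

0.80

(S ⊃ Q): min(1, 1 − 0.1 + 0.2) = 1
¬R: Łukasiewicz ¬ gives 1 − 0.8 = 0.2
((S ⊃ Q) ∧ ¬R) = min(1, 0.2) = 0.2
(Q ∧ R) = min(0.2, 0.8) = 0.2
¬(Q ∧ R): Łukasiewicz ¬ gives 1 − 0.2 = 0.8
(((S ⊃ Q) ∧ ¬R) ∨ ¬(Q ∧ R)) = max(0.2, 0.8) = 0.8
¬(((S ⊃ Q) ∧ ¬R) ∨ ¬(Q ∧ R)): Łukasiewicz ¬ gives 1 − 0.8 = 0.2
¬¬(((S ⊃ Q) ∧ ¬R) ∨ ¬(Q ∧ R)): Łukasiewicz ¬ gives 1 − 0.2 = 0.8
(S ∧ Q) = min(0.1, 0.2) = 0.1
(¬¬(((S ⊃ Q) ∧ ¬R) ∨ ¬(Q ∧ R)) ∨ (S ∧ Q)) = max(0.8, 0.1) = 0.8
¬(¬¬(((S ⊃ Q) ∧ ¬R) ∨ ¬(Q ∧ R)) ∨ (S ∧ Q)): Łukasiewicz ¬ gives 1 − 0.8 = 0.2
¬¬(¬¬(((S ⊃ Q) ∧ ¬R) ∨ ¬(Q ∧ R)) ∨ (S ∧ Q)): Łukasiewicz ¬ gives 1 − 0.2 = 0.8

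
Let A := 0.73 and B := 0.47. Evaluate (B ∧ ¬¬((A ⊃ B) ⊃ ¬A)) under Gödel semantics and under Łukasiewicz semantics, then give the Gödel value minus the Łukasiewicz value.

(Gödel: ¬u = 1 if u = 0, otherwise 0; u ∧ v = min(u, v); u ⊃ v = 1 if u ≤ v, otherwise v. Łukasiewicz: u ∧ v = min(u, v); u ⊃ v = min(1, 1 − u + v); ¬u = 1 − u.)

-0.47

Gödel evaluation:
  (A ⊃ B): 0.73 > 0.47, so result = 0.47
  ¬A: Gödel ¬ of 0.73 = 0 (operand ≠ 0)
  ((A ⊃ B) ⊃ ¬A): 0.47 > 0, so result = 0
  ¬((A ⊃ B) ⊃ ¬A): Gödel ¬ of 0 = 1 (operand is 0)
  ¬¬((A ⊃ B) ⊃ ¬A): Gödel ¬ of 1 = 0 (operand ≠ 0)
  (B ∧ ¬¬((A ⊃ B) ⊃ ¬A)) = min(0.47, 0) = 0
  Gödel value = 0
Łukasiewicz evaluation:
  (A ⊃ B): min(1, 1 − 0.73 + 0.47) = 0.74
  ¬A: Łukasiewicz ¬ gives 1 − 0.73 = 0.27
  ((A ⊃ B) ⊃ ¬A): min(1, 1 − 0.74 + 0.27) = 0.53
  ¬((A ⊃ B) ⊃ ¬A): Łukasiewicz ¬ gives 1 − 0.53 = 0.47
  ¬¬((A ⊃ B) ⊃ ¬A): Łukasiewicz ¬ gives 1 − 0.47 = 0.53
  (B ∧ ¬¬((A ⊃ B) ⊃ ¬A)) = min(0.47, 0.53) = 0.47
  Łukasiewicz value = 0.47
Difference: 0 − 0.47 = -0.47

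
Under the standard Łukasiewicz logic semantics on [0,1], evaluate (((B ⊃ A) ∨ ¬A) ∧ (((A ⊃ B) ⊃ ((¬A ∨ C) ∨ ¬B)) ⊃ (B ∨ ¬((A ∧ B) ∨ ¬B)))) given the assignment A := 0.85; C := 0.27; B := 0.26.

0.26

(B ⊃ A): min(1, 1 − 0.26 + 0.85) = 1
¬A: Łukasiewicz ¬ gives 1 − 0.85 = 0.15
((B ⊃ A) ∨ ¬A) = max(1, 0.15) = 1
(A ⊃ B): min(1, 1 − 0.85 + 0.26) = 0.41
¬A: Łukasiewicz ¬ gives 1 − 0.85 = 0.15
(¬A ∨ C) = max(0.15, 0.27) = 0.27
¬B: Łukasiewicz ¬ gives 1 − 0.26 = 0.74
((¬A ∨ C) ∨ ¬B) = max(0.27, 0.74) = 0.74
((A ⊃ B) ⊃ ((¬A ∨ C) ∨ ¬B)): min(1, 1 − 0.41 + 0.74) = 1
(A ∧ B) = min(0.85, 0.26) = 0.26
¬B: Łukasiewicz ¬ gives 1 − 0.26 = 0.74
((A ∧ B) ∨ ¬B) = max(0.26, 0.74) = 0.74
¬((A ∧ B) ∨ ¬B): Łukasiewicz ¬ gives 1 − 0.74 = 0.26
(B ∨ ¬((A ∧ B) ∨ ¬B)) = max(0.26, 0.26) = 0.26
(((A ⊃ B) ⊃ ((¬A ∨ C) ∨ ¬B)) ⊃ (B ∨ ¬((A ∧ B) ∨ ¬B))): min(1, 1 − 1 + 0.26) = 0.26
(((B ⊃ A) ∨ ¬A) ∧ (((A ⊃ B) ⊃ ((¬A ∨ C) ∨ ¬B)) ⊃ (B ∨ ¬((A ∧ B) ∨ ¬B)))) = min(1, 0.26) = 0.26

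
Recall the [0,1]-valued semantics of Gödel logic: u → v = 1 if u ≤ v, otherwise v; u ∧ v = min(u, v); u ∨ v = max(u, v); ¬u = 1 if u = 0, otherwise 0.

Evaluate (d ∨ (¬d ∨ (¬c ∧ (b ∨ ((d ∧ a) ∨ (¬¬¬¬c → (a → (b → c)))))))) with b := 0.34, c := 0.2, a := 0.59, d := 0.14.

¬d: Gödel ¬ of 0.14 = 0 (operand ≠ 0)
¬c: Gödel ¬ of 0.2 = 0 (operand ≠ 0)
(d ∧ a) = min(0.14, 0.59) = 0.14
¬c: Gödel ¬ of 0.2 = 0 (operand ≠ 0)
¬¬c: Gödel ¬ of 0 = 1 (operand is 0)
¬¬¬c: Gödel ¬ of 1 = 0 (operand ≠ 0)
¬¬¬¬c: Gödel ¬ of 0 = 1 (operand is 0)
(b → c): 0.34 > 0.2, so result = 0.2
(a → (b → c)): 0.59 > 0.2, so result = 0.2
(¬¬¬¬c → (a → (b → c))): 1 > 0.2, so result = 0.2
((d ∧ a) ∨ (¬¬¬¬c → (a → (b → c)))) = max(0.14, 0.2) = 0.2
(b ∨ ((d ∧ a) ∨ (¬¬¬¬c → (a → (b → c))))) = max(0.34, 0.2) = 0.34
(¬c ∧ (b ∨ ((d ∧ a) ∨ (¬¬¬¬c → (a → (b → c)))))) = min(0, 0.34) = 0
(¬d ∨ (¬c ∧ (b ∨ ((d ∧ a) ∨ (¬¬¬¬c → (a → (b → c))))))) = max(0, 0) = 0
(d ∨ (¬d ∨ (¬c ∧ (b ∨ ((d ∧ a) ∨ (¬¬¬¬c → (a → (b → c)))))))) = max(0.14, 0) = 0.14

0.14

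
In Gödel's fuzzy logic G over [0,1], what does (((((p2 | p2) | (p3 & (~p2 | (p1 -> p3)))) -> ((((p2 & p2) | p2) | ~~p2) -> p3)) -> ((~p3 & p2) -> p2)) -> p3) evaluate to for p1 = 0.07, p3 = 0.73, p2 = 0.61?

(p2 | p2) = max(0.61, 0.61) = 0.61
~p2: Gödel ¬ of 0.61 = 0 (operand ≠ 0)
(p1 -> p3): 0.07 ≤ 0.73, so result = 1
(~p2 | (p1 -> p3)) = max(0, 1) = 1
(p3 & (~p2 | (p1 -> p3))) = min(0.73, 1) = 0.73
((p2 | p2) | (p3 & (~p2 | (p1 -> p3)))) = max(0.61, 0.73) = 0.73
(p2 & p2) = min(0.61, 0.61) = 0.61
((p2 & p2) | p2) = max(0.61, 0.61) = 0.61
~p2: Gödel ¬ of 0.61 = 0 (operand ≠ 0)
~~p2: Gödel ¬ of 0 = 1 (operand is 0)
(((p2 & p2) | p2) | ~~p2) = max(0.61, 1) = 1
((((p2 & p2) | p2) | ~~p2) -> p3): 1 > 0.73, so result = 0.73
(((p2 | p2) | (p3 & (~p2 | (p1 -> p3)))) -> ((((p2 & p2) | p2) | ~~p2) -> p3)): 0.73 ≤ 0.73, so result = 1
~p3: Gödel ¬ of 0.73 = 0 (operand ≠ 0)
(~p3 & p2) = min(0, 0.61) = 0
((~p3 & p2) -> p2): 0 ≤ 0.61, so result = 1
((((p2 | p2) | (p3 & (~p2 | (p1 -> p3)))) -> ((((p2 & p2) | p2) | ~~p2) -> p3)) -> ((~p3 & p2) -> p2)): 1 ≤ 1, so result = 1
(((((p2 | p2) | (p3 & (~p2 | (p1 -> p3)))) -> ((((p2 & p2) | p2) | ~~p2) -> p3)) -> ((~p3 & p2) -> p2)) -> p3): 1 > 0.73, so result = 0.73

0.73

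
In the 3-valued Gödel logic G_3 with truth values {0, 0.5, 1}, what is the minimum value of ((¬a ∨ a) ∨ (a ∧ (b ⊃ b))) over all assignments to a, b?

The minimum is attained at a = 0.5, b = 0:
  ¬a: Gödel ¬ of 0.5 = 0 (operand ≠ 0)
  (¬a ∨ a) = max(0, 0.5) = 0.5
  (b ⊃ b): 0 ≤ 0, so result = 1
  (a ∧ (b ⊃ b)) = min(0.5, 1) = 0.5
  ((¬a ∨ a) ∨ (a ∧ (b ⊃ b))) = max(0.5, 0.5) = 0.5
Checking all 9 assignments confirms none give a value below 0.50.

0.50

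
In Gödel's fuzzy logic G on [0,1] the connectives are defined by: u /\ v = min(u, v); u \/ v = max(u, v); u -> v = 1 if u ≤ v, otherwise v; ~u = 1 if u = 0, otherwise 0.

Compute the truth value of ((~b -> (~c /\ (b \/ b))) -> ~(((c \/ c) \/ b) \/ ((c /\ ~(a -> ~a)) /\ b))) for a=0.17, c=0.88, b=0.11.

0.00

~b: Gödel ¬ of 0.11 = 0 (operand ≠ 0)
~c: Gödel ¬ of 0.88 = 0 (operand ≠ 0)
(b \/ b) = max(0.11, 0.11) = 0.11
(~c /\ (b \/ b)) = min(0, 0.11) = 0
(~b -> (~c /\ (b \/ b))): 0 ≤ 0, so result = 1
(c \/ c) = max(0.88, 0.88) = 0.88
((c \/ c) \/ b) = max(0.88, 0.11) = 0.88
~a: Gödel ¬ of 0.17 = 0 (operand ≠ 0)
(a -> ~a): 0.17 > 0, so result = 0
~(a -> ~a): Gödel ¬ of 0 = 1 (operand is 0)
(c /\ ~(a -> ~a)) = min(0.88, 1) = 0.88
((c /\ ~(a -> ~a)) /\ b) = min(0.88, 0.11) = 0.11
(((c \/ c) \/ b) \/ ((c /\ ~(a -> ~a)) /\ b)) = max(0.88, 0.11) = 0.88
~(((c \/ c) \/ b) \/ ((c /\ ~(a -> ~a)) /\ b)): Gödel ¬ of 0.88 = 0 (operand ≠ 0)
((~b -> (~c /\ (b \/ b))) -> ~(((c \/ c) \/ b) \/ ((c /\ ~(a -> ~a)) /\ b))): 1 > 0, so result = 0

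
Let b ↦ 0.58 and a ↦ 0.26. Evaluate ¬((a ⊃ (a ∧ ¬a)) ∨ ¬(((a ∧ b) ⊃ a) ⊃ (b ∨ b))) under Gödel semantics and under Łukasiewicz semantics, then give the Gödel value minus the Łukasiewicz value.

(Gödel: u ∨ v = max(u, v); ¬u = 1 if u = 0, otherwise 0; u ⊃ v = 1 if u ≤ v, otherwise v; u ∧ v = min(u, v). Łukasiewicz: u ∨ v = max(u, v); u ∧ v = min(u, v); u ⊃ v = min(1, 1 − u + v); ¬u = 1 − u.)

1.00

Gödel evaluation:
  ¬a: Gödel ¬ of 0.26 = 0 (operand ≠ 0)
  (a ∧ ¬a) = min(0.26, 0) = 0
  (a ⊃ (a ∧ ¬a)): 0.26 > 0, so result = 0
  (a ∧ b) = min(0.26, 0.58) = 0.26
  ((a ∧ b) ⊃ a): 0.26 ≤ 0.26, so result = 1
  (b ∨ b) = max(0.58, 0.58) = 0.58
  (((a ∧ b) ⊃ a) ⊃ (b ∨ b)): 1 > 0.58, so result = 0.58
  ¬(((a ∧ b) ⊃ a) ⊃ (b ∨ b)): Gödel ¬ of 0.58 = 0 (operand ≠ 0)
  ((a ⊃ (a ∧ ¬a)) ∨ ¬(((a ∧ b) ⊃ a) ⊃ (b ∨ b))) = max(0, 0) = 0
  ¬((a ⊃ (a ∧ ¬a)) ∨ ¬(((a ∧ b) ⊃ a) ⊃ (b ∨ b))): Gödel ¬ of 0 = 1 (operand is 0)
  Gödel value = 1
Łukasiewicz evaluation:
  ¬a: Łukasiewicz ¬ gives 1 − 0.26 = 0.74
  (a ∧ ¬a) = min(0.26, 0.74) = 0.26
  (a ⊃ (a ∧ ¬a)): min(1, 1 − 0.26 + 0.26) = 1
  (a ∧ b) = min(0.26, 0.58) = 0.26
  ((a ∧ b) ⊃ a): min(1, 1 − 0.26 + 0.26) = 1
  (b ∨ b) = max(0.58, 0.58) = 0.58
  (((a ∧ b) ⊃ a) ⊃ (b ∨ b)): min(1, 1 − 1 + 0.58) = 0.58
  ¬(((a ∧ b) ⊃ a) ⊃ (b ∨ b)): Łukasiewicz ¬ gives 1 − 0.58 = 0.42
  ((a ⊃ (a ∧ ¬a)) ∨ ¬(((a ∧ b) ⊃ a) ⊃ (b ∨ b))) = max(1, 0.42) = 1
  ¬((a ⊃ (a ∧ ¬a)) ∨ ¬(((a ∧ b) ⊃ a) ⊃ (b ∨ b))): Łukasiewicz ¬ gives 1 − 1 = 0
  Łukasiewicz value = 0
Difference: 1 − 0 = 1.00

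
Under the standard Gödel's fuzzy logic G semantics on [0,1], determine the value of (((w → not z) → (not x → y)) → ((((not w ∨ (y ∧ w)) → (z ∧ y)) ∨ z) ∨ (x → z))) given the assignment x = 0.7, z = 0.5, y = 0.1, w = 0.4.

1.00

not z: Gödel ¬ of 0.5 = 0 (operand ≠ 0)
(w → not z): 0.4 > 0, so result = 0
not x: Gödel ¬ of 0.7 = 0 (operand ≠ 0)
(not x → y): 0 ≤ 0.1, so result = 1
((w → not z) → (not x → y)): 0 ≤ 1, so result = 1
not w: Gödel ¬ of 0.4 = 0 (operand ≠ 0)
(y ∧ w) = min(0.1, 0.4) = 0.1
(not w ∨ (y ∧ w)) = max(0, 0.1) = 0.1
(z ∧ y) = min(0.5, 0.1) = 0.1
((not w ∨ (y ∧ w)) → (z ∧ y)): 0.1 ≤ 0.1, so result = 1
(((not w ∨ (y ∧ w)) → (z ∧ y)) ∨ z) = max(1, 0.5) = 1
(x → z): 0.7 > 0.5, so result = 0.5
((((not w ∨ (y ∧ w)) → (z ∧ y)) ∨ z) ∨ (x → z)) = max(1, 0.5) = 1
(((w → not z) → (not x → y)) → ((((not w ∨ (y ∧ w)) → (z ∧ y)) ∨ z) ∨ (x → z))): 1 ≤ 1, so result = 1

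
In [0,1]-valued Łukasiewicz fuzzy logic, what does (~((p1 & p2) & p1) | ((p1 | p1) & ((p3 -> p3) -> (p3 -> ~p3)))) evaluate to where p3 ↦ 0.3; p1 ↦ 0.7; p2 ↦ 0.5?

0.70

(p1 & p2) = min(0.7, 0.5) = 0.5
((p1 & p2) & p1) = min(0.5, 0.7) = 0.5
~((p1 & p2) & p1): Łukasiewicz ¬ gives 1 − 0.5 = 0.5
(p1 | p1) = max(0.7, 0.7) = 0.7
(p3 -> p3): min(1, 1 − 0.3 + 0.3) = 1
~p3: Łukasiewicz ¬ gives 1 − 0.3 = 0.7
(p3 -> ~p3): min(1, 1 − 0.3 + 0.7) = 1
((p3 -> p3) -> (p3 -> ~p3)): min(1, 1 − 1 + 1) = 1
((p1 | p1) & ((p3 -> p3) -> (p3 -> ~p3))) = min(0.7, 1) = 0.7
(~((p1 & p2) & p1) | ((p1 | p1) & ((p3 -> p3) -> (p3 -> ~p3)))) = max(0.5, 0.7) = 0.7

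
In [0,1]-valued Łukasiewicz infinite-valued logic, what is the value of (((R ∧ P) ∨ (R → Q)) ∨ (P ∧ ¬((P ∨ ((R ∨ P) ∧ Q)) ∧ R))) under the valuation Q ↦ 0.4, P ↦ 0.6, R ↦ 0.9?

0.60

(R ∧ P) = min(0.9, 0.6) = 0.6
(R → Q): min(1, 1 − 0.9 + 0.4) = 0.5
((R ∧ P) ∨ (R → Q)) = max(0.6, 0.5) = 0.6
(R ∨ P) = max(0.9, 0.6) = 0.9
((R ∨ P) ∧ Q) = min(0.9, 0.4) = 0.4
(P ∨ ((R ∨ P) ∧ Q)) = max(0.6, 0.4) = 0.6
((P ∨ ((R ∨ P) ∧ Q)) ∧ R) = min(0.6, 0.9) = 0.6
¬((P ∨ ((R ∨ P) ∧ Q)) ∧ R): Łukasiewicz ¬ gives 1 − 0.6 = 0.4
(P ∧ ¬((P ∨ ((R ∨ P) ∧ Q)) ∧ R)) = min(0.6, 0.4) = 0.4
(((R ∧ P) ∨ (R → Q)) ∨ (P ∧ ¬((P ∨ ((R ∨ P) ∧ Q)) ∧ R))) = max(0.6, 0.4) = 0.6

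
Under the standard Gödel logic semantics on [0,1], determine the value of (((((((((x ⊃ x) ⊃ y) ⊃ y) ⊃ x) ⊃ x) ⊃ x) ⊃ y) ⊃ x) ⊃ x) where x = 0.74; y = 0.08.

(x ⊃ x): 0.74 ≤ 0.74, so result = 1
((x ⊃ x) ⊃ y): 1 > 0.08, so result = 0.08
(((x ⊃ x) ⊃ y) ⊃ y): 0.08 ≤ 0.08, so result = 1
((((x ⊃ x) ⊃ y) ⊃ y) ⊃ x): 1 > 0.74, so result = 0.74
(((((x ⊃ x) ⊃ y) ⊃ y) ⊃ x) ⊃ x): 0.74 ≤ 0.74, so result = 1
((((((x ⊃ x) ⊃ y) ⊃ y) ⊃ x) ⊃ x) ⊃ x): 1 > 0.74, so result = 0.74
(((((((x ⊃ x) ⊃ y) ⊃ y) ⊃ x) ⊃ x) ⊃ x) ⊃ y): 0.74 > 0.08, so result = 0.08
((((((((x ⊃ x) ⊃ y) ⊃ y) ⊃ x) ⊃ x) ⊃ x) ⊃ y) ⊃ x): 0.08 ≤ 0.74, so result = 1
(((((((((x ⊃ x) ⊃ y) ⊃ y) ⊃ x) ⊃ x) ⊃ x) ⊃ y) ⊃ x) ⊃ x): 1 > 0.74, so result = 0.74

0.74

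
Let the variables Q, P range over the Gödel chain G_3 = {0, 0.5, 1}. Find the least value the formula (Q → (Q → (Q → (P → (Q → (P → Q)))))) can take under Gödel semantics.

1.00

Every assignment gives 1. For instance at Q = 0, P = 0:
  (P → Q): 0 ≤ 0, so result = 1
  (Q → (P → Q)): 0 ≤ 1, so result = 1
  (P → (Q → (P → Q))): 0 ≤ 1, so result = 1
  (Q → (P → (Q → (P → Q)))): 0 ≤ 1, so result = 1
  (Q → (Q → (P → (Q → (P → Q))))): 0 ≤ 1, so result = 1
  (Q → (Q → (Q → (P → (Q → (P → Q)))))): 0 ≤ 1, so result = 1
All 9 assignments give value 1 — the formula is a G_3-tautology.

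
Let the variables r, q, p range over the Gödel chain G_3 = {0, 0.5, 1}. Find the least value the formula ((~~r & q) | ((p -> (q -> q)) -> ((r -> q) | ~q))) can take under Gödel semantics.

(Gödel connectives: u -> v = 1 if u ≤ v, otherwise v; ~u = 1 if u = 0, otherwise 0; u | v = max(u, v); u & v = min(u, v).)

The minimum is attained at r = 1, q = 0.5, p = 0:
  ~r: Gödel ¬ of 1 = 0 (operand ≠ 0)
  ~~r: Gödel ¬ of 0 = 1 (operand is 0)
  (~~r & q) = min(1, 0.5) = 0.5
  (q -> q): 0.5 ≤ 0.5, so result = 1
  (p -> (q -> q)): 0 ≤ 1, so result = 1
  (r -> q): 1 > 0.5, so result = 0.5
  ~q: Gödel ¬ of 0.5 = 0 (operand ≠ 0)
  ((r -> q) | ~q) = max(0.5, 0) = 0.5
  ((p -> (q -> q)) -> ((r -> q) | ~q)): 1 > 0.5, so result = 0.5
  ((~~r & q) | ((p -> (q -> q)) -> ((r -> q) | ~q))) = max(0.5, 0.5) = 0.5
Checking all 27 assignments confirms none give a value below 0.50.

0.50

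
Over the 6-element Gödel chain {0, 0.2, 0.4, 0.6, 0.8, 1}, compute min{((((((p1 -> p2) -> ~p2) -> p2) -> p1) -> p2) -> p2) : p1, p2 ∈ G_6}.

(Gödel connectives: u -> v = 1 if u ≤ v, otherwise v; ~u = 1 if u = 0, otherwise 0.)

The minimum is attained at p1 = 0, p2 = 0.2:
  (p1 -> p2): 0 ≤ 0.2, so result = 1
  ~p2: Gödel ¬ of 0.2 = 0 (operand ≠ 0)
  ((p1 -> p2) -> ~p2): 1 > 0, so result = 0
  (((p1 -> p2) -> ~p2) -> p2): 0 ≤ 0.2, so result = 1
  ((((p1 -> p2) -> ~p2) -> p2) -> p1): 1 > 0, so result = 0
  (((((p1 -> p2) -> ~p2) -> p2) -> p1) -> p2): 0 ≤ 0.2, so result = 1
  ((((((p1 -> p2) -> ~p2) -> p2) -> p1) -> p2) -> p2): 1 > 0.2, so result = 0.2
Checking all 36 assignments confirms none give a value below 0.20.

0.20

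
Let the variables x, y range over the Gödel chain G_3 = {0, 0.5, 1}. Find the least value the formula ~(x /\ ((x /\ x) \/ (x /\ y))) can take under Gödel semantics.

The minimum is attained at x = 0.5, y = 0:
  (x /\ x) = min(0.5, 0.5) = 0.5
  (x /\ y) = min(0.5, 0) = 0
  ((x /\ x) \/ (x /\ y)) = max(0.5, 0) = 0.5
  (x /\ ((x /\ x) \/ (x /\ y))) = min(0.5, 0.5) = 0.5
  ~(x /\ ((x /\ x) \/ (x /\ y))): Gödel ¬ of 0.5 = 0 (operand ≠ 0)
Checking all 9 assignments confirms none give a value below 0.00.

0.00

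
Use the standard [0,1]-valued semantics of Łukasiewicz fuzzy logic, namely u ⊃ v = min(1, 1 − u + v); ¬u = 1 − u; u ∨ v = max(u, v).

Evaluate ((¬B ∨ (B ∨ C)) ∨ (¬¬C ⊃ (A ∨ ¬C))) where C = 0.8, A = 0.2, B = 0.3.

¬B: Łukasiewicz ¬ gives 1 − 0.3 = 0.7
(B ∨ C) = max(0.3, 0.8) = 0.8
(¬B ∨ (B ∨ C)) = max(0.7, 0.8) = 0.8
¬C: Łukasiewicz ¬ gives 1 − 0.8 = 0.2
¬¬C: Łukasiewicz ¬ gives 1 − 0.2 = 0.8
¬C: Łukasiewicz ¬ gives 1 − 0.8 = 0.2
(A ∨ ¬C) = max(0.2, 0.2) = 0.2
(¬¬C ⊃ (A ∨ ¬C)): min(1, 1 − 0.8 + 0.2) = 0.4
((¬B ∨ (B ∨ C)) ∨ (¬¬C ⊃ (A ∨ ¬C))) = max(0.8, 0.4) = 0.8

0.80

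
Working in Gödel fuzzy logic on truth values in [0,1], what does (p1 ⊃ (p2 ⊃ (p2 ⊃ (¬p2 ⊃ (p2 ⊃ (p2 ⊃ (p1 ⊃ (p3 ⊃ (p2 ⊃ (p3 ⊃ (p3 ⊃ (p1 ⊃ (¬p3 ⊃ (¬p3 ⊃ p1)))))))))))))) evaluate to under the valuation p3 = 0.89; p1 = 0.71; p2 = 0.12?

¬p2: Gödel ¬ of 0.12 = 0 (operand ≠ 0)
¬p3: Gödel ¬ of 0.89 = 0 (operand ≠ 0)
¬p3: Gödel ¬ of 0.89 = 0 (operand ≠ 0)
(¬p3 ⊃ p1): 0 ≤ 0.71, so result = 1
(¬p3 ⊃ (¬p3 ⊃ p1)): 0 ≤ 1, so result = 1
(p1 ⊃ (¬p3 ⊃ (¬p3 ⊃ p1))): 0.71 ≤ 1, so result = 1
(p3 ⊃ (p1 ⊃ (¬p3 ⊃ (¬p3 ⊃ p1)))): 0.89 ≤ 1, so result = 1
(p3 ⊃ (p3 ⊃ (p1 ⊃ (¬p3 ⊃ (¬p3 ⊃ p1))))): 0.89 ≤ 1, so result = 1
(p2 ⊃ (p3 ⊃ (p3 ⊃ (p1 ⊃ (¬p3 ⊃ (¬p3 ⊃ p1)))))): 0.12 ≤ 1, so result = 1
(p3 ⊃ (p2 ⊃ (p3 ⊃ (p3 ⊃ (p1 ⊃ (¬p3 ⊃ (¬p3 ⊃ p1))))))): 0.89 ≤ 1, so result = 1
(p1 ⊃ (p3 ⊃ (p2 ⊃ (p3 ⊃ (p3 ⊃ (p1 ⊃ (¬p3 ⊃ (¬p3 ⊃ p1)))))))): 0.71 ≤ 1, so result = 1
(p2 ⊃ (p1 ⊃ (p3 ⊃ (p2 ⊃ (p3 ⊃ (p3 ⊃ (p1 ⊃ (¬p3 ⊃ (¬p3 ⊃ p1))))))))): 0.12 ≤ 1, so result = 1
(p2 ⊃ (p2 ⊃ (p1 ⊃ (p3 ⊃ (p2 ⊃ (p3 ⊃ (p3 ⊃ (p1 ⊃ (¬p3 ⊃ (¬p3 ⊃ p1)))))))))): 0.12 ≤ 1, so result = 1
(¬p2 ⊃ (p2 ⊃ (p2 ⊃ (p1 ⊃ (p3 ⊃ (p2 ⊃ (p3 ⊃ (p3 ⊃ (p1 ⊃ (¬p3 ⊃ (¬p3 ⊃ p1))))))))))): 0 ≤ 1, so result = 1
(p2 ⊃ (¬p2 ⊃ (p2 ⊃ (p2 ⊃ (p1 ⊃ (p3 ⊃ (p2 ⊃ (p3 ⊃ (p3 ⊃ (p1 ⊃ (¬p3 ⊃ (¬p3 ⊃ p1)))))))))))): 0.12 ≤ 1, so result = 1
(p2 ⊃ (p2 ⊃ (¬p2 ⊃ (p2 ⊃ (p2 ⊃ (p1 ⊃ (p3 ⊃ (p2 ⊃ (p3 ⊃ (p3 ⊃ (p1 ⊃ (¬p3 ⊃ (¬p3 ⊃ p1))))))))))))): 0.12 ≤ 1, so result = 1
(p1 ⊃ (p2 ⊃ (p2 ⊃ (¬p2 ⊃ (p2 ⊃ (p2 ⊃ (p1 ⊃ (p3 ⊃ (p2 ⊃ (p3 ⊃ (p3 ⊃ (p1 ⊃ (¬p3 ⊃ (¬p3 ⊃ p1)))))))))))))): 0.71 ≤ 1, so result = 1

1.00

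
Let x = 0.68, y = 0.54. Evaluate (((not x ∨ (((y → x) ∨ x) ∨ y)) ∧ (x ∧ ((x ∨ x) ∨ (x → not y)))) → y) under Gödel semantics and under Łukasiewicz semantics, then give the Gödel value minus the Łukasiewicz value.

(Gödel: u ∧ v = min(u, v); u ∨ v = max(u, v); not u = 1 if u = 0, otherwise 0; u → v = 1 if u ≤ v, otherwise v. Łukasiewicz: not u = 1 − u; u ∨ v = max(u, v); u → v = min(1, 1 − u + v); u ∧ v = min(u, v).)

-0.32

Gödel evaluation:
  not x: Gödel ¬ of 0.68 = 0 (operand ≠ 0)
  (y → x): 0.54 ≤ 0.68, so result = 1
  ((y → x) ∨ x) = max(1, 0.68) = 1
  (((y → x) ∨ x) ∨ y) = max(1, 0.54) = 1
  (not x ∨ (((y → x) ∨ x) ∨ y)) = max(0, 1) = 1
  (x ∨ x) = max(0.68, 0.68) = 0.68
  not y: Gödel ¬ of 0.54 = 0 (operand ≠ 0)
  (x → not y): 0.68 > 0, so result = 0
  ((x ∨ x) ∨ (x → not y)) = max(0.68, 0) = 0.68
  (x ∧ ((x ∨ x) ∨ (x → not y))) = min(0.68, 0.68) = 0.68
  ((not x ∨ (((y → x) ∨ x) ∨ y)) ∧ (x ∧ ((x ∨ x) ∨ (x → not y)))) = min(1, 0.68) = 0.68
  (((not x ∨ (((y → x) ∨ x) ∨ y)) ∧ (x ∧ ((x ∨ x) ∨ (x → not y)))) → y): 0.68 > 0.54, so result = 0.54
  Gödel value = 0.54
Łukasiewicz evaluation:
  not x: Łukasiewicz ¬ gives 1 − 0.68 = 0.32
  (y → x): min(1, 1 − 0.54 + 0.68) = 1
  ((y → x) ∨ x) = max(1, 0.68) = 1
  (((y → x) ∨ x) ∨ y) = max(1, 0.54) = 1
  (not x ∨ (((y → x) ∨ x) ∨ y)) = max(0.32, 1) = 1
  (x ∨ x) = max(0.68, 0.68) = 0.68
  not y: Łukasiewicz ¬ gives 1 − 0.54 = 0.46
  (x → not y): min(1, 1 − 0.68 + 0.46) = 0.78
  ((x ∨ x) ∨ (x → not y)) = max(0.68, 0.78) = 0.78
  (x ∧ ((x ∨ x) ∨ (x → not y))) = min(0.68, 0.78) = 0.68
  ((not x ∨ (((y → x) ∨ x) ∨ y)) ∧ (x ∧ ((x ∨ x) ∨ (x → not y)))) = min(1, 0.68) = 0.68
  (((not x ∨ (((y → x) ∨ x) ∨ y)) ∧ (x ∧ ((x ∨ x) ∨ (x → not y)))) → y): min(1, 1 − 0.68 + 0.54) = 0.86
  Łukasiewicz value = 0.86
Difference: 0.54 − 0.86 = -0.32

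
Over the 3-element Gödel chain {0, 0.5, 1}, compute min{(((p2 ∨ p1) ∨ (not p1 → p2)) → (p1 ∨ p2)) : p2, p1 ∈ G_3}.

0.50

The minimum is attained at p2 = 0, p1 = 0.5:
  (p2 ∨ p1) = max(0, 0.5) = 0.5
  not p1: Gödel ¬ of 0.5 = 0 (operand ≠ 0)
  (not p1 → p2): 0 ≤ 0, so result = 1
  ((p2 ∨ p1) ∨ (not p1 → p2)) = max(0.5, 1) = 1
  (p1 ∨ p2) = max(0.5, 0) = 0.5
  (((p2 ∨ p1) ∨ (not p1 → p2)) → (p1 ∨ p2)): 1 > 0.5, so result = 0.5
Checking all 9 assignments confirms none give a value below 0.50.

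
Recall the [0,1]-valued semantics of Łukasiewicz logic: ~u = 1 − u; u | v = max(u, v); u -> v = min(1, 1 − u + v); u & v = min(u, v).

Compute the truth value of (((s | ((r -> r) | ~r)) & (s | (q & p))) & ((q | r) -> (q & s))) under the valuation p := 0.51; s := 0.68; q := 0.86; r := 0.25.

0.68

(r -> r): min(1, 1 − 0.25 + 0.25) = 1
~r: Łukasiewicz ¬ gives 1 − 0.25 = 0.75
((r -> r) | ~r) = max(1, 0.75) = 1
(s | ((r -> r) | ~r)) = max(0.68, 1) = 1
(q & p) = min(0.86, 0.51) = 0.51
(s | (q & p)) = max(0.68, 0.51) = 0.68
((s | ((r -> r) | ~r)) & (s | (q & p))) = min(1, 0.68) = 0.68
(q | r) = max(0.86, 0.25) = 0.86
(q & s) = min(0.86, 0.68) = 0.68
((q | r) -> (q & s)): min(1, 1 − 0.86 + 0.68) = 0.82
(((s | ((r -> r) | ~r)) & (s | (q & p))) & ((q | r) -> (q & s))) = min(0.68, 0.82) = 0.68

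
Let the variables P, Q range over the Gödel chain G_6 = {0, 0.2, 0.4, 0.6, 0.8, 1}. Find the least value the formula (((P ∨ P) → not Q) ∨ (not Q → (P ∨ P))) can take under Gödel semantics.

1.00

Every assignment gives 1. For instance at P = 0, Q = 0:
  (P ∨ P) = max(0, 0) = 0
  not Q: Gödel ¬ of 0 = 1 (operand is 0)
  ((P ∨ P) → not Q): 0 ≤ 1, so result = 1
  not Q: Gödel ¬ of 0 = 1 (operand is 0)
  (P ∨ P) = max(0, 0) = 0
  (not Q → (P ∨ P)): 1 > 0, so result = 0
  (((P ∨ P) → not Q) ∨ (not Q → (P ∨ P))) = max(1, 0) = 1
All 36 assignments give value 1 — the formula is a G_6-tautology.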